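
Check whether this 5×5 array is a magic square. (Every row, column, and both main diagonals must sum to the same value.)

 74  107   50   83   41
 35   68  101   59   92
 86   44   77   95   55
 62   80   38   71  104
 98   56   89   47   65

No — row 3 sums to 357 but row 4 sums to 355.

Row 1: 74 + 107 + 50 + 83 + 41 = 355.
Row 2: 35 + 68 + 101 + 59 + 92 = 355.
Row 3: 86 + 44 + 77 + 95 + 55 = 357.
Row 4: 62 + 80 + 38 + 71 + 104 = 355.
Row 5: 98 + 56 + 89 + 47 + 65 = 355.
Column 1: 74 + 35 + 86 + 62 + 98 = 355.
Column 2: 107 + 68 + 44 + 80 + 56 = 355.
Column 3: 50 + 101 + 77 + 38 + 89 = 355.
Column 4: 83 + 59 + 95 + 71 + 47 = 355.
Column 5: 41 + 92 + 55 + 104 + 65 = 357.
Main diagonal: 74 + 68 + 77 + 71 + 65 = 355.
Anti-diagonal: 41 + 59 + 77 + 80 + 98 = 355.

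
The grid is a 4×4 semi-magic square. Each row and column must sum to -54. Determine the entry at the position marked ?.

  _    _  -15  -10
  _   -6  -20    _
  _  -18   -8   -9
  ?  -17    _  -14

Using row 3: -18 + (-8) + (-9) + ? → (3,1) = -54 − (-35) = -19.
Column 2 must total -54; the given cells sum to -41, so (1,2) = -13.
Column 3 needs -54; the known cells sum to -43, so (4,3) = -11.
Using column 4: -10 + (-9) + (-14) + ? → (2,4) = -54 − (-33) = -21.
The remaining cell in row 1 is (1,1) = -54 − (-38) = -16.
The remaining cell in row 2 is (2,1) = -54 − (-47) = -7.
From row 4, -54 − (-17 + (-11) + (-14)) gives (4,1) = -12.

-12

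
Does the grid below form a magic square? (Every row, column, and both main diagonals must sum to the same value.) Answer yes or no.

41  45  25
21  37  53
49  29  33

Yes

Row 1: 41 + 45 + 25 = 111.
Row 2: 21 + 37 + 53 = 111.
Row 3: 49 + 29 + 33 = 111.
Column 1: 41 + 21 + 49 = 111.
Column 2: 45 + 37 + 29 = 111.
Column 3: 25 + 53 + 33 = 111.
Main diagonal: 41 + 37 + 33 = 111.
Anti-diagonal: 25 + 37 + 49 = 111.
All lines sum to 111.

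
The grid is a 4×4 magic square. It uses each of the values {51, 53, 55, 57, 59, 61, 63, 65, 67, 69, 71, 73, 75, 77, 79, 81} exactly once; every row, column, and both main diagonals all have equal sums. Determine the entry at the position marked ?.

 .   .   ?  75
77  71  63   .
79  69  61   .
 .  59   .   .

73

The 16 entries sum to 1056, so each line sums to 1056/4 = 264.
Row 2 needs 264; the known cells sum to 211, so (2,4) = 53.
Row 3 must total 264; the given cells sum to 209, so (3,4) = 55.
From column 2, 264 − (71 + 69 + 59) gives (1,2) = 65.
Using column 4: 75 + 53 + 55 + ? → (4,4) = 264 − 183 = 81.
Using main diagonal: 71 + 61 + 81 + ? → (1,1) = 264 − 213 = 51.
Anti-diagonal needs 264; the known cells sum to 207, so (4,1) = 57.
From row 1, 264 − (51 + 65 + 75) gives (1,3) = 73.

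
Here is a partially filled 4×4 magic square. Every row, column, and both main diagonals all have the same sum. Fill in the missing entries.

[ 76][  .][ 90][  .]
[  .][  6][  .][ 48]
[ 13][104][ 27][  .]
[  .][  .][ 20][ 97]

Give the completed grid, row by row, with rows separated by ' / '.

Main diagonal is already complete: 76 + 6 + 27 + 97 = 206, so that is the magic constant.
Using row 3: 13 + 104 + 27 + ? → (3,4) = 206 − 144 = 62.
The remaining cell in column 3 is (2,3) = 206 − 137 = 69.
Using column 4: 48 + 62 + 97 + ? → (1,4) = 206 − 207 = -1.
Using anti-diagonal: -1 + 69 + 104 + ? → (4,1) = 206 − 172 = 34.
The remaining cell in row 1 is (1,2) = 206 − 165 = 41.
Row 2 needs 206; the known cells sum to 123, so (2,1) = 83.
The remaining cell in row 4 is (4,2) = 206 − 151 = 55.

76 41 90 -1 / 83 6 69 48 / 13 104 27 62 / 34 55 20 97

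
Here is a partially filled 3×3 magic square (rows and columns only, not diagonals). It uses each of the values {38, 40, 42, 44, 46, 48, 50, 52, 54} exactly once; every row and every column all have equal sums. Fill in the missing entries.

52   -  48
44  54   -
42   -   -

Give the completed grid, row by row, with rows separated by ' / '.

52 38 48 / 44 54 40 / 42 46 50

The 9 entries sum to 414, so each line sums to 414/3 = 138.
Row 1 must total 138; the given cells sum to 100, so (1,2) = 38.
Row 2 must total 138; the given cells sum to 98, so (2,3) = 40.
From column 2, 138 − (38 + 54) gives (3,2) = 46.
The remaining cell in column 3 is (3,3) = 138 − 88 = 50.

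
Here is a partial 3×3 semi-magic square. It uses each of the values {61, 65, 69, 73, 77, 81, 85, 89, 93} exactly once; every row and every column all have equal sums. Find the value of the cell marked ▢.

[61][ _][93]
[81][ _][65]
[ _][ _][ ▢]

73

The 9 entries sum to 693, so each line sums to 693/3 = 231.
Using row 1: 61 + 93 + ? → (1,2) = 231 − 154 = 77.
Using row 2: 81 + 65 + ? → (2,2) = 231 − 146 = 85.
Column 1 must total 231; the given cells sum to 142, so (3,1) = 89.
The remaining cell in column 2 is (3,2) = 231 − 162 = 69.
The remaining cell in column 3 is (3,3) = 231 − 158 = 73.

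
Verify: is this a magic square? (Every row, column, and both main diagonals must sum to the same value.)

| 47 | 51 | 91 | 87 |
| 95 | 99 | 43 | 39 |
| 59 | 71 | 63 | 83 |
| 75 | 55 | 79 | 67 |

Yes

Row 1: 47 + 51 + 91 + 87 = 276.
Row 2: 95 + 99 + 43 + 39 = 276.
Row 3: 59 + 71 + 63 + 83 = 276.
Row 4: 75 + 55 + 79 + 67 = 276.
Column 1: 47 + 95 + 59 + 75 = 276.
Column 2: 51 + 99 + 71 + 55 = 276.
Column 3: 91 + 43 + 63 + 79 = 276.
Column 4: 87 + 39 + 83 + 67 = 276.
Main diagonal: 47 + 99 + 63 + 67 = 276.
Anti-diagonal: 87 + 43 + 71 + 75 = 276.
All lines sum to 276.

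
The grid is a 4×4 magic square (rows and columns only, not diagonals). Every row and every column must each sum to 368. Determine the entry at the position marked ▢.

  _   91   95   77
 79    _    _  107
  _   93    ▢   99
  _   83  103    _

89

The remaining cell in row 1 is (1,1) = 368 − 263 = 105.
Column 2: 91 + 93 + 83 + ? = 368, so (2,2) = 101.
The remaining cell in column 4 is (4,4) = 368 − 283 = 85.
Using row 2: 79 + 101 + 107 + ? → (2,3) = 368 − 287 = 81.
The remaining cell in row 4 is (4,1) = 368 − 271 = 97.
Using column 1: 105 + 79 + 97 + ? → (3,1) = 368 − 281 = 87.
Column 3 must total 368; the given cells sum to 279, so (3,3) = 89.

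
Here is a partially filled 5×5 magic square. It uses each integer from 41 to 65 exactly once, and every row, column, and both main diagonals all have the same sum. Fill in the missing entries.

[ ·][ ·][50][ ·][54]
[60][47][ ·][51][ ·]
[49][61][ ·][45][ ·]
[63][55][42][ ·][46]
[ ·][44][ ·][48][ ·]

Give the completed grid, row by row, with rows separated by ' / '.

The entries are 41 through 65, which sum to 1325, so each line sums to 1325/5 = 265.
Row 4 must total 265; the given cells sum to 206, so (4,4) = 59.
The remaining cell in column 2 is (1,2) = 265 − 207 = 58.
Column 4: 51 + 45 + 59 + 48 + ? = 265, so (1,4) = 62.
The remaining cell in row 1 is (1,1) = 265 − 224 = 41.
Column 1: 41 + 60 + 49 + 63 + ? = 265, so (5,1) = 52.
Anti-diagonal needs 265; the known cells sum to 212, so (3,3) = 53.
From row 3, 265 − (49 + 61 + 53 + 45) gives (3,5) = 57.
Main diagonal must total 265; the given cells sum to 200, so (5,5) = 65.
From row 5, 265 − (52 + 44 + 48 + 65) gives (5,3) = 56.
Column 3: 50 + 53 + 42 + 56 + ? = 265, so (2,3) = 64.
Column 5 must total 265; the given cells sum to 222, so (2,5) = 43.

41 58 50 62 54 / 60 47 64 51 43 / 49 61 53 45 57 / 63 55 42 59 46 / 52 44 56 48 65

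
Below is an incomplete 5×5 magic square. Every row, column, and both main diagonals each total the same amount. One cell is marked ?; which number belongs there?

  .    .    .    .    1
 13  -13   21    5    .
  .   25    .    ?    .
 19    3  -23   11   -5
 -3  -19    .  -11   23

Row 4 is complete and sums to 5; that is the magic constant.
Using row 2: 13 + (-13) + 21 + 5 + ? → (2,5) = 5 − 26 = -21.
Using row 5: -3 + (-19) + (-11) + 23 + ? → (5,3) = 5 − (-10) = 15.
Column 2: -13 + 25 + 3 + (-19) + ? = 5, so (1,2) = 9.
From column 5, 5 − (1 + (-21) + (-5) + 23) gives (3,5) = 7.
Using anti-diagonal: 1 + 5 + 3 + (-3) + ? → (3,3) = 5 − 6 = -1.
Column 3 needs 5; the known cells sum to 12, so (1,3) = -7.
Main diagonal: -13 + (-1) + 11 + 23 + ? = 5, so (1,1) = -15.
From row 1, 5 − (-15 + 9 + (-7) + 1) gives (1,4) = 17.
From column 1, 5 − (-15 + 13 + 19 + (-3)) gives (3,1) = -9.
From column 4, 5 − (17 + 5 + 11 + (-11)) gives (3,4) = -17.

-17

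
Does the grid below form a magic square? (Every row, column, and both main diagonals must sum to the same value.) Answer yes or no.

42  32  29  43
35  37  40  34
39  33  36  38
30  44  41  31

Row 1: 42 + 32 + 29 + 43 = 146.
Row 2: 35 + 37 + 40 + 34 = 146.
Row 3: 39 + 33 + 36 + 38 = 146.
Row 4: 30 + 44 + 41 + 31 = 146.
Column 1: 42 + 35 + 39 + 30 = 146.
Column 2: 32 + 37 + 33 + 44 = 146.
Column 3: 29 + 40 + 36 + 41 = 146.
Column 4: 43 + 34 + 38 + 31 = 146.
Main diagonal: 42 + 37 + 36 + 31 = 146.
Anti-diagonal: 43 + 40 + 33 + 30 = 146.
All lines sum to 146.

Yes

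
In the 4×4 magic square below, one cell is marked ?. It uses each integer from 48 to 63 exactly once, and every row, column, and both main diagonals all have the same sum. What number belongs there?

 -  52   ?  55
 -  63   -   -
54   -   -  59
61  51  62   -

57

The entries are 48 through 63, which sum to 888, so each line sums to 888/4 = 222.
Using row 4: 61 + 51 + 62 + ? → (4,4) = 222 − 174 = 48.
Using column 2: 52 + 63 + 51 + ? → (3,2) = 222 − 166 = 56.
From column 4, 222 − (55 + 59 + 48) gives (2,4) = 60.
Anti-diagonal: 55 + 56 + 61 + ? = 222, so (2,3) = 50.
From row 2, 222 − (63 + 50 + 60) gives (2,1) = 49.
Row 3: 54 + 56 + 59 + ? = 222, so (3,3) = 53.
Column 1: 49 + 54 + 61 + ? = 222, so (1,1) = 58.
Using column 3: 50 + 53 + 62 + ? → (1,3) = 222 − 165 = 57.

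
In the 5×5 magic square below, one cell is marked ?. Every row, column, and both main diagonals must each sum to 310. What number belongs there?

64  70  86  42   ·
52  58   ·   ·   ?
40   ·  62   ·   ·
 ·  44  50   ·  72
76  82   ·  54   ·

46

Row 1: 64 + 70 + 86 + 42 + ? = 310, so (1,5) = 48.
Column 1 must total 310; the given cells sum to 232, so (4,1) = 78.
Column 2: 70 + 58 + 44 + 82 + ? = 310, so (3,2) = 56.
Using anti-diagonal: 48 + 62 + 44 + 76 + ? → (2,4) = 310 − 230 = 80.
From row 4, 310 − (78 + 44 + 50 + 72) gives (4,4) = 66.
Column 4 must total 310; the given cells sum to 242, so (3,4) = 68.
Main diagonal: 64 + 58 + 62 + 66 + ? = 310, so (5,5) = 60.
Row 3 needs 310; the known cells sum to 226, so (3,5) = 84.
Row 5: 76 + 82 + 54 + 60 + ? = 310, so (5,3) = 38.
Column 3: 86 + 62 + 50 + 38 + ? = 310, so (2,3) = 74.
Column 5: 48 + 84 + 72 + 60 + ? = 310, so (2,5) = 46.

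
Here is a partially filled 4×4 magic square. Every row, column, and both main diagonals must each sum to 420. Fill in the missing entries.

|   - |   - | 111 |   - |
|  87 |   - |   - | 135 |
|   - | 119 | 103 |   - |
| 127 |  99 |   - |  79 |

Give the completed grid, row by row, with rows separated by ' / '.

Using row 4: 127 + 99 + 79 + ? → (4,3) = 420 − 305 = 115.
Using column 3: 111 + 103 + 115 + ? → (2,3) = 420 − 329 = 91.
The remaining cell in anti-diagonal is (1,4) = 420 − 337 = 83.
From row 2, 420 − (87 + 91 + 135) gives (2,2) = 107.
The remaining cell in column 2 is (1,2) = 420 − 325 = 95.
From column 4, 420 − (83 + 135 + 79) gives (3,4) = 123.
Main diagonal must total 420; the given cells sum to 289, so (1,1) = 131.
Row 3 needs 420; the known cells sum to 345, so (3,1) = 75.

131 95 111 83 / 87 107 91 135 / 75 119 103 123 / 127 99 115 79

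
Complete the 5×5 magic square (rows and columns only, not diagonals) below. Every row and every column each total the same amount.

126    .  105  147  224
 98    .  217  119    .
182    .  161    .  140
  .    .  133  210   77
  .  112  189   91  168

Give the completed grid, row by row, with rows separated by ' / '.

Column 3 is already complete: 105 + 217 + 161 + 133 + 189 = 805, so that is the magic constant.
From row 1, 805 − (126 + 105 + 147 + 224) gives (1,2) = 203.
From row 5, 805 − (112 + 189 + 91 + 168) gives (5,1) = 245.
Column 1 must total 805; the given cells sum to 651, so (4,1) = 154.
From column 4, 805 − (147 + 119 + 210 + 91) gives (3,4) = 238.
The remaining cell in column 5 is (2,5) = 805 − 609 = 196.
Row 2: 98 + 217 + 119 + 196 + ? = 805, so (2,2) = 175.
The remaining cell in row 3 is (3,2) = 805 − 721 = 84.
Row 4 must total 805; the given cells sum to 574, so (4,2) = 231.

126 203 105 147 224 / 98 175 217 119 196 / 182 84 161 238 140 / 154 231 133 210 77 / 245 112 189 91 168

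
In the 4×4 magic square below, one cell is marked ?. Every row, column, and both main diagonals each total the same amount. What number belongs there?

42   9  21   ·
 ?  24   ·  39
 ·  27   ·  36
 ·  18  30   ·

Column 2 is complete and sums to 78; that is the magic constant.
Row 1 must total 78; the given cells sum to 72, so (1,4) = 6.
The remaining cell in column 4 is (4,4) = 78 − 81 = -3.
Main diagonal: 42 + 24 + (-3) + ? = 78, so (3,3) = 15.
Row 3: 27 + 15 + 36 + ? = 78, so (3,1) = 0.
Row 4 needs 78; the known cells sum to 45, so (4,1) = 33.
From column 1, 78 − (42 + 0 + 33) gives (2,1) = 3.

3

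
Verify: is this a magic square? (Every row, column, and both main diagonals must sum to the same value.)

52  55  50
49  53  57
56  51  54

Row 1: 52 + 55 + 50 = 157.
Row 2: 49 + 53 + 57 = 159.
Row 3: 56 + 51 + 54 = 161.
Column 1: 52 + 49 + 56 = 157.
Column 2: 55 + 53 + 51 = 159.
Column 3: 50 + 57 + 54 = 161.
Main diagonal: 52 + 53 + 54 = 159.
Anti-diagonal: 50 + 53 + 56 = 159.

No — column 2 sums to 159 but column 1 sums to 157.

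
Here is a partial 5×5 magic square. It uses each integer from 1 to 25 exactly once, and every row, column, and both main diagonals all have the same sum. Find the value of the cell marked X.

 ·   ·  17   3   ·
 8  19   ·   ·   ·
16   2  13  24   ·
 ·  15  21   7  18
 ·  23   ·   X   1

20

The entries are 1 through 25, which sum to 325, so each line sums to 325/5 = 65.
Row 3 needs 65; the known cells sum to 55, so (3,5) = 10.
The remaining cell in row 4 is (4,1) = 65 − 61 = 4.
Column 2 must total 65; the given cells sum to 59, so (1,2) = 6.
The remaining cell in main diagonal is (1,1) = 65 − 40 = 25.
Row 1: 25 + 6 + 17 + 3 + ? = 65, so (1,5) = 14.
Column 1: 25 + 8 + 16 + 4 + ? = 65, so (5,1) = 12.
Column 5 must total 65; the given cells sum to 43, so (2,5) = 22.
Using anti-diagonal: 14 + 13 + 15 + 12 + ? → (2,4) = 65 − 54 = 11.
Row 2 needs 65; the known cells sum to 60, so (2,3) = 5.
Column 3 must total 65; the given cells sum to 56, so (5,3) = 9.
The remaining cell in column 4 is (5,4) = 65 − 45 = 20.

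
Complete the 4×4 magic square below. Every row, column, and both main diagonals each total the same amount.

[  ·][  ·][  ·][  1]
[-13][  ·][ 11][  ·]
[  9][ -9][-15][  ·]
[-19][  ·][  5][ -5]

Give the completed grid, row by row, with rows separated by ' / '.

Anti-diagonal is already complete: 1 + 11 + -9 + -19 = -16, so that is the magic constant.
Row 3 must total -16; the given cells sum to -15, so (3,4) = -1.
Using row 4: -19 + 5 + (-5) + ? → (4,2) = -16 − (-19) = 3.
Using column 1: -13 + 9 + (-19) + ? → (1,1) = -16 − (-23) = 7.
Column 3: 11 + (-15) + 5 + ? = -16, so (1,3) = -17.
Using column 4: 1 + (-1) + (-5) + ? → (2,4) = -16 − (-5) = -11.
Main diagonal needs -16; the known cells sum to -13, so (2,2) = -3.
Row 1 needs -16; the known cells sum to -9, so (1,2) = -7.

7 -7 -17 1 / -13 -3 11 -11 / 9 -9 -15 -1 / -19 3 5 -5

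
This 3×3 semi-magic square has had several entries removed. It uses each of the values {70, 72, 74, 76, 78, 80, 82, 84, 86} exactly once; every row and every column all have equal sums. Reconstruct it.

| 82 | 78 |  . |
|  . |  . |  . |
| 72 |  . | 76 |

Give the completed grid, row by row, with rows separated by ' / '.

The 9 entries sum to 702, so each line sums to 702/3 = 234.
Using row 1: 82 + 78 + ? → (1,3) = 234 − 160 = 74.
Row 3: 72 + 76 + ? = 234, so (3,2) = 86.
The remaining cell in column 1 is (2,1) = 234 − 154 = 80.
From column 2, 234 − (78 + 86) gives (2,2) = 70.
Column 3 needs 234; the known cells sum to 150, so (2,3) = 84.

82 78 74 / 80 70 84 / 72 86 76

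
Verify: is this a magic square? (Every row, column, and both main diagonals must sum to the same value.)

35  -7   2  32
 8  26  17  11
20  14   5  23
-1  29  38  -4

Yes

Row 1: 35 + (-7) + 2 + 32 = 62.
Row 2: 8 + 26 + 17 + 11 = 62.
Row 3: 20 + 14 + 5 + 23 = 62.
Row 4: -1 + 29 + 38 + (-4) = 62.
Column 1: 35 + 8 + 20 + (-1) = 62.
Column 2: -7 + 26 + 14 + 29 = 62.
Column 3: 2 + 17 + 5 + 38 = 62.
Column 4: 32 + 11 + 23 + (-4) = 62.
Main diagonal: 35 + 26 + 5 + (-4) = 62.
Anti-diagonal: 32 + 17 + 14 + (-1) = 62.
All lines sum to 62.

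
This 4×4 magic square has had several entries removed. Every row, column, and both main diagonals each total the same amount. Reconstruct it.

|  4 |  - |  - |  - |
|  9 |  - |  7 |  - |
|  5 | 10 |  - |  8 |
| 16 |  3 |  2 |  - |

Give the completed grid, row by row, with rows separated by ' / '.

4 15 14 1 / 9 6 7 12 / 5 10 11 8 / 16 3 2 13

Column 1 is already complete: 4 + 9 + 5 + 16 = 34, so that is the magic constant.
From row 3, 34 − (5 + 10 + 8) gives (3,3) = 11.
Row 4 needs 34; the known cells sum to 21, so (4,4) = 13.
Using column 3: 7 + 11 + 2 + ? → (1,3) = 34 − 20 = 14.
Main diagonal must total 34; the given cells sum to 28, so (2,2) = 6.
Anti-diagonal needs 34; the known cells sum to 33, so (1,4) = 1.
The remaining cell in row 1 is (1,2) = 34 − 19 = 15.
Row 2 must total 34; the given cells sum to 22, so (2,4) = 12.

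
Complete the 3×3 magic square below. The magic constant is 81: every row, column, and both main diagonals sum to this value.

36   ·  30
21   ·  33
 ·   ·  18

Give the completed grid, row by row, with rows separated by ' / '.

The remaining cell in row 1 is (1,2) = 81 − 66 = 15.
The remaining cell in row 2 is (2,2) = 81 − 54 = 27.
From column 1, 81 − (36 + 21) gives (3,1) = 24.
Column 2 must total 81; the given cells sum to 42, so (3,2) = 39.

36 15 30 / 21 27 33 / 24 39 18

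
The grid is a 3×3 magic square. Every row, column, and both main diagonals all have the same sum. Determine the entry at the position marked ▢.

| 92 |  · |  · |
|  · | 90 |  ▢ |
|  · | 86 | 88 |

98

Main diagonal is complete and sums to 270; that is the magic constant.
The remaining cell in row 3 is (3,1) = 270 − 174 = 96.
Using column 1: 92 + 96 + ? → (2,1) = 270 − 188 = 82.
Column 2 must total 270; the given cells sum to 176, so (1,2) = 94.
Anti-diagonal: 90 + 96 + ? = 270, so (1,3) = 84.
Row 2 needs 270; the known cells sum to 172, so (2,3) = 98.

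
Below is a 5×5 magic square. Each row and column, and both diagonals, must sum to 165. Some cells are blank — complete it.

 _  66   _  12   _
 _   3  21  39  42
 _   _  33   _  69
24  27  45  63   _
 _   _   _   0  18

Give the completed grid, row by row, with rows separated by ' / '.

48 66 9 12 30 / 60 3 21 39 42 / -3 15 33 51 69 / 24 27 45 63 6 / 36 54 57 0 18

The remaining cell in row 2 is (2,1) = 165 − 105 = 60.
From row 4, 165 − (24 + 27 + 45 + 63) gives (4,5) = 6.
Using column 4: 12 + 39 + 63 + 0 + ? → (3,4) = 165 − 114 = 51.
Column 5 needs 165; the known cells sum to 135, so (1,5) = 30.
From main diagonal, 165 − (3 + 33 + 63 + 18) gives (1,1) = 48.
Using anti-diagonal: 30 + 39 + 33 + 27 + ? → (5,1) = 165 − 129 = 36.
Using row 1: 48 + 66 + 12 + 30 + ? → (1,3) = 165 − 156 = 9.
Column 1 must total 165; the given cells sum to 168, so (3,1) = -3.
Column 3 must total 165; the given cells sum to 108, so (5,3) = 57.
Row 3 must total 165; the given cells sum to 150, so (3,2) = 15.
Using row 5: 36 + 57 + 0 + 18 + ? → (5,2) = 165 − 111 = 54.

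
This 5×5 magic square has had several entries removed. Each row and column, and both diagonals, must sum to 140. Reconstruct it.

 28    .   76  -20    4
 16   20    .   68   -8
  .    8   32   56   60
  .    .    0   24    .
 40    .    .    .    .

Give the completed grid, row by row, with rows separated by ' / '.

From row 1, 140 − (28 + 76 + (-20) + 4) gives (1,2) = 52.
Row 2 must total 140; the given cells sum to 96, so (2,3) = 44.
The remaining cell in row 3 is (3,1) = 140 − 156 = -16.
From column 1, 140 − (28 + 16 + (-16) + 40) gives (4,1) = 72.
From column 3, 140 − (76 + 44 + 32 + 0) gives (5,3) = -12.
Column 4: -20 + 68 + 56 + 24 + ? = 140, so (5,4) = 12.
Main diagonal needs 140; the known cells sum to 104, so (5,5) = 36.
Using anti-diagonal: 4 + 68 + 32 + 40 + ? → (4,2) = 140 − 144 = -4.
Using row 4: 72 + (-4) + 0 + 24 + ? → (4,5) = 140 − 92 = 48.
Using row 5: 40 + (-12) + 12 + 36 + ? → (5,2) = 140 − 76 = 64.

28 52 76 -20 4 / 16 20 44 68 -8 / -16 8 32 56 60 / 72 -4 0 24 48 / 40 64 -12 12 36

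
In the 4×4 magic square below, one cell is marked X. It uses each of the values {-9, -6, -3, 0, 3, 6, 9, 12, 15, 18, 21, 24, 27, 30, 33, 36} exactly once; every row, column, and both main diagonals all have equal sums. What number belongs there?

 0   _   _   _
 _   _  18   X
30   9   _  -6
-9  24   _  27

The 16 entries sum to 216, so each line sums to 216/4 = 54.
The remaining cell in row 3 is (3,3) = 54 − 33 = 21.
Row 4 must total 54; the given cells sum to 42, so (4,3) = 12.
From column 1, 54 − (0 + 30 + (-9)) gives (2,1) = 33.
Column 3 needs 54; the known cells sum to 51, so (1,3) = 3.
Main diagonal must total 54; the given cells sum to 48, so (2,2) = 6.
From anti-diagonal, 54 − (18 + 9 + (-9)) gives (1,4) = 36.
Row 1 needs 54; the known cells sum to 39, so (1,2) = 15.
The remaining cell in row 2 is (2,4) = 54 − 57 = -3.

-3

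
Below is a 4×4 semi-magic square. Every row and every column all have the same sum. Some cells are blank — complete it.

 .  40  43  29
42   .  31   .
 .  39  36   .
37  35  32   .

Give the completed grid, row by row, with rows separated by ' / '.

30 40 43 29 / 42 28 31 41 / 33 39 36 34 / 37 35 32 38

Column 3 is already complete: 43 + 31 + 36 + 32 = 142, so that is the magic constant.
The remaining cell in row 1 is (1,1) = 142 − 112 = 30.
Using row 4: 37 + 35 + 32 + ? → (4,4) = 142 − 104 = 38.
The remaining cell in column 1 is (3,1) = 142 − 109 = 33.
Column 2: 40 + 39 + 35 + ? = 142, so (2,2) = 28.
Row 2: 42 + 28 + 31 + ? = 142, so (2,4) = 41.
Row 3 needs 142; the known cells sum to 108, so (3,4) = 34.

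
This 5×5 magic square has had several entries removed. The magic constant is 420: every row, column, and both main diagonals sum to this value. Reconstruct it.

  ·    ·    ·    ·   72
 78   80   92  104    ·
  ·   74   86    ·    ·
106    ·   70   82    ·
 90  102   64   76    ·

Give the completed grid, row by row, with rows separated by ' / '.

Row 2: 78 + 80 + 92 + 104 + ? = 420, so (2,5) = 66.
Row 5: 90 + 102 + 64 + 76 + ? = 420, so (5,5) = 88.
From column 3, 420 − (92 + 86 + 70 + 64) gives (1,3) = 108.
Main diagonal: 80 + 86 + 82 + 88 + ? = 420, so (1,1) = 84.
Anti-diagonal needs 420; the known cells sum to 352, so (4,2) = 68.
Using row 4: 106 + 68 + 70 + 82 + ? → (4,5) = 420 − 326 = 94.
Column 1: 84 + 78 + 106 + 90 + ? = 420, so (3,1) = 62.
Column 2 needs 420; the known cells sum to 324, so (1,2) = 96.
Using column 5: 72 + 66 + 94 + 88 + ? → (3,5) = 420 − 320 = 100.
Row 1 must total 420; the given cells sum to 360, so (1,4) = 60.
Using row 3: 62 + 74 + 86 + 100 + ? → (3,4) = 420 − 322 = 98.

84 96 108 60 72 / 78 80 92 104 66 / 62 74 86 98 100 / 106 68 70 82 94 / 90 102 64 76 88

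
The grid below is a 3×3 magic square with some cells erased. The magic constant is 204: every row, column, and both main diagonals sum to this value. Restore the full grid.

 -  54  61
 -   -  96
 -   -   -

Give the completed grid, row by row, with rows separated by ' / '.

89 54 61 / 40 68 96 / 75 82 47

From row 1, 204 − (54 + 61) gives (1,1) = 89.
From column 3, 204 − (61 + 96) gives (3,3) = 47.
Main diagonal: 89 + 47 + ? = 204, so (2,2) = 68.
From anti-diagonal, 204 − (61 + 68) gives (3,1) = 75.
The remaining cell in row 2 is (2,1) = 204 − 164 = 40.
The remaining cell in row 3 is (3,2) = 204 − 122 = 82.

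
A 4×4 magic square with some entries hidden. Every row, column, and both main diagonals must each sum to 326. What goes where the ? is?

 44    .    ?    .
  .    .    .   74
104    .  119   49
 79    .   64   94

Row 3 must total 326; the given cells sum to 272, so (3,2) = 54.
Using row 4: 79 + 64 + 94 + ? → (4,2) = 326 − 237 = 89.
Column 1 needs 326; the known cells sum to 227, so (2,1) = 99.
From column 4, 326 − (74 + 49 + 94) gives (1,4) = 109.
Main diagonal: 44 + 119 + 94 + ? = 326, so (2,2) = 69.
Anti-diagonal: 109 + 54 + 79 + ? = 326, so (2,3) = 84.
Column 2: 69 + 54 + 89 + ? = 326, so (1,2) = 114.
From column 3, 326 − (84 + 119 + 64) gives (1,3) = 59.

59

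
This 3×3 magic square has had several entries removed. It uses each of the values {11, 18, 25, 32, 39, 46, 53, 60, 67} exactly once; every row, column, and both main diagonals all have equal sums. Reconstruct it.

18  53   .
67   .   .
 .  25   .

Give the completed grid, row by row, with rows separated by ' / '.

18 53 46 / 67 39 11 / 32 25 60

The 9 entries sum to 351, so each line sums to 351/3 = 117.
Using row 1: 18 + 53 + ? → (1,3) = 117 − 71 = 46.
The remaining cell in column 1 is (3,1) = 117 − 85 = 32.
Column 2 needs 117; the known cells sum to 78, so (2,2) = 39.
Main diagonal needs 117; the known cells sum to 57, so (3,3) = 60.
Row 2 must total 117; the given cells sum to 106, so (2,3) = 11.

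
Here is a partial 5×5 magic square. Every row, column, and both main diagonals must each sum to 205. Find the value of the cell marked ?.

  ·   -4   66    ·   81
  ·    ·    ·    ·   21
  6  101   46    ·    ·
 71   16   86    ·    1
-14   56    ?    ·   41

The remaining cell in row 4 is (4,4) = 205 − 174 = 31.
Column 2 must total 205; the given cells sum to 169, so (2,2) = 36.
Column 5: 81 + 21 + 1 + 41 + ? = 205, so (3,5) = 61.
Using main diagonal: 36 + 46 + 31 + 41 + ? → (1,1) = 205 − 154 = 51.
The remaining cell in anti-diagonal is (2,4) = 205 − 129 = 76.
Using row 1: 51 + (-4) + 66 + 81 + ? → (1,4) = 205 − 194 = 11.
Using row 3: 6 + 101 + 46 + 61 + ? → (3,4) = 205 − 214 = -9.
The remaining cell in column 1 is (2,1) = 205 − 114 = 91.
Using column 4: 11 + 76 + (-9) + 31 + ? → (5,4) = 205 − 109 = 96.
Row 2: 91 + 36 + 76 + 21 + ? = 205, so (2,3) = -19.
The remaining cell in row 5 is (5,3) = 205 − 179 = 26.

26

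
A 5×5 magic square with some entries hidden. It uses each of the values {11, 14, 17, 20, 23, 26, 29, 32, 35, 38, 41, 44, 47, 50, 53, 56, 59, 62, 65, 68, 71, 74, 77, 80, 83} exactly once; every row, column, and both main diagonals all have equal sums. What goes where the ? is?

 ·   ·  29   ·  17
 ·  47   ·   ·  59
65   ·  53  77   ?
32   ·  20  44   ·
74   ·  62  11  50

26

The 25 entries sum to 1175, so each line sums to 1175/5 = 235.
The remaining cell in row 5 is (5,2) = 235 − 197 = 38.
Column 3: 29 + 53 + 20 + 62 + ? = 235, so (2,3) = 71.
Main diagonal: 47 + 53 + 44 + 50 + ? = 235, so (1,1) = 41.
Column 1 must total 235; the given cells sum to 212, so (2,1) = 23.
Row 2 must total 235; the given cells sum to 200, so (2,4) = 35.
Column 4: 35 + 77 + 44 + 11 + ? = 235, so (1,4) = 68.
From anti-diagonal, 235 − (17 + 35 + 53 + 74) gives (4,2) = 56.
The remaining cell in row 1 is (1,2) = 235 − 155 = 80.
The remaining cell in row 4 is (4,5) = 235 − 152 = 83.
The remaining cell in column 2 is (3,2) = 235 − 221 = 14.
From column 5, 235 − (17 + 59 + 83 + 50) gives (3,5) = 26.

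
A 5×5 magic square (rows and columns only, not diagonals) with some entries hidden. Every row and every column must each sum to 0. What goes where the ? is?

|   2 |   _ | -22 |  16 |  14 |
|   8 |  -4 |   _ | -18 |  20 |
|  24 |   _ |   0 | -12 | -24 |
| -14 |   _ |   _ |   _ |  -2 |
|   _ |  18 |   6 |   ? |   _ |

4

Row 1: 2 + (-22) + 16 + 14 + ? = 0, so (1,2) = -10.
Row 2 must total 0; the given cells sum to 6, so (2,3) = -6.
The remaining cell in row 3 is (3,2) = 0 − (-12) = 12.
Using column 1: 2 + 8 + 24 + (-14) + ? → (5,1) = 0 − 20 = -20.
From column 2, 0 − (-10 + (-4) + 12 + 18) gives (4,2) = -16.
Using column 3: -22 + (-6) + 0 + 6 + ? → (4,3) = 0 − (-22) = 22.
From column 5, 0 − (14 + 20 + (-24) + (-2)) gives (5,5) = -8.
From row 4, 0 − (-14 + (-16) + 22 + (-2)) gives (4,4) = 10.
Using row 5: -20 + 18 + 6 + (-8) + ? → (5,4) = 0 − (-4) = 4.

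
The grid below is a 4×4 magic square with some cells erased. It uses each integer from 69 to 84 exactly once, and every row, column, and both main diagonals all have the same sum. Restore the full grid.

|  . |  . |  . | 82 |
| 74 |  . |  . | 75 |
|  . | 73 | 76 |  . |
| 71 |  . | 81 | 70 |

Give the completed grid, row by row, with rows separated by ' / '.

The entries are 69 through 84, which sum to 1224, so each line sums to 1224/4 = 306.
Row 4: 71 + 81 + 70 + ? = 306, so (4,2) = 84.
From column 4, 306 − (82 + 75 + 70) gives (3,4) = 79.
The remaining cell in anti-diagonal is (2,3) = 306 − 226 = 80.
Row 2: 74 + 80 + 75 + ? = 306, so (2,2) = 77.
Row 3 needs 306; the known cells sum to 228, so (3,1) = 78.
Column 1 needs 306; the known cells sum to 223, so (1,1) = 83.
The remaining cell in column 2 is (1,2) = 306 − 234 = 72.
From column 3, 306 − (80 + 76 + 81) gives (1,3) = 69.

83 72 69 82 / 74 77 80 75 / 78 73 76 79 / 71 84 81 70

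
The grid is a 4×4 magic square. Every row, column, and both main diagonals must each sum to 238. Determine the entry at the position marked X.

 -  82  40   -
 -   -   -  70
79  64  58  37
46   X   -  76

49

Column 4 must total 238; the given cells sum to 183, so (1,4) = 55.
From anti-diagonal, 238 − (55 + 64 + 46) gives (2,3) = 73.
From row 1, 238 − (82 + 40 + 55) gives (1,1) = 61.
Column 1: 61 + 79 + 46 + ? = 238, so (2,1) = 52.
The remaining cell in column 3 is (4,3) = 238 − 171 = 67.
From main diagonal, 238 − (61 + 58 + 76) gives (2,2) = 43.
Using row 4: 46 + 67 + 76 + ? → (4,2) = 238 − 189 = 49.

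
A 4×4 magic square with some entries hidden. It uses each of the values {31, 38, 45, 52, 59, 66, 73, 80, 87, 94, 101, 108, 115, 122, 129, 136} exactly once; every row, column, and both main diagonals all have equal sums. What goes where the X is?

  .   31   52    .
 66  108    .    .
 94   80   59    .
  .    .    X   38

The 16 entries sum to 1336, so each line sums to 1336/4 = 334.
Using row 3: 94 + 80 + 59 + ? → (3,4) = 334 − 233 = 101.
From column 2, 334 − (31 + 108 + 80) gives (4,2) = 115.
Main diagonal: 108 + 59 + 38 + ? = 334, so (1,1) = 129.
From row 1, 334 − (129 + 31 + 52) gives (1,4) = 122.
Column 1 needs 334; the known cells sum to 289, so (4,1) = 45.
The remaining cell in column 4 is (2,4) = 334 − 261 = 73.
Anti-diagonal needs 334; the known cells sum to 247, so (2,3) = 87.
Using row 4: 45 + 115 + 38 + ? → (4,3) = 334 − 198 = 136.

136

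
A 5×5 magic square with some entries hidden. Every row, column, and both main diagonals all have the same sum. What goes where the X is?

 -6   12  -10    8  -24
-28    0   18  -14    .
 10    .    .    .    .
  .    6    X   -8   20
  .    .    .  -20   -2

Row 1 is complete and sums to -20; that is the magic constant.
From row 2, -20 − (-28 + 0 + 18 + (-14)) gives (2,5) = 4.
From column 4, -20 − (8 + (-14) + (-8) + (-20)) gives (3,4) = 14.
The remaining cell in column 5 is (3,5) = -20 − (-2) = -18.
Main diagonal must total -20; the given cells sum to -16, so (3,3) = -4.
Anti-diagonal must total -20; the given cells sum to -36, so (5,1) = 16.
The remaining cell in row 3 is (3,2) = -20 − 2 = -22.
Using column 1: -6 + (-28) + 10 + 16 + ? → (4,1) = -20 − (-8) = -12.
Using column 2: 12 + 0 + (-22) + 6 + ? → (5,2) = -20 − (-4) = -16.
Row 4: -12 + 6 + (-8) + 20 + ? = -20, so (4,3) = -26.

-26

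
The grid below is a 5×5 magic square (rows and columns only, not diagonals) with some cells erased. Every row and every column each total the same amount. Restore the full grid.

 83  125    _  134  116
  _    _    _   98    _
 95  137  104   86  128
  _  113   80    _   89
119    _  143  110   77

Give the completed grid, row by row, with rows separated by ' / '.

83 125 92 134 116 / 107 74 131 98 140 / 95 137 104 86 128 / 146 113 80 122 89 / 119 101 143 110 77

Row 3 is already complete: 95 + 137 + 104 + 86 + 128 = 550, so that is the magic constant.
From row 1, 550 − (83 + 125 + 134 + 116) gives (1,3) = 92.
The remaining cell in row 5 is (5,2) = 550 − 449 = 101.
Column 2: 125 + 137 + 113 + 101 + ? = 550, so (2,2) = 74.
Column 3: 92 + 104 + 80 + 143 + ? = 550, so (2,3) = 131.
From column 4, 550 − (134 + 98 + 86 + 110) gives (4,4) = 122.
Using column 5: 116 + 128 + 89 + 77 + ? → (2,5) = 550 − 410 = 140.
Row 2 needs 550; the known cells sum to 443, so (2,1) = 107.
Row 4 must total 550; the given cells sum to 404, so (4,1) = 146.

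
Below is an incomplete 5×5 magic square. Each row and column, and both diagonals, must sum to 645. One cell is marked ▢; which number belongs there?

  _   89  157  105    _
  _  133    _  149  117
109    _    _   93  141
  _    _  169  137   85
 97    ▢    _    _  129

145

Using column 4: 105 + 149 + 93 + 137 + ? → (5,4) = 645 − 484 = 161.
From column 5, 645 − (117 + 141 + 85 + 129) gives (1,5) = 173.
Row 1 must total 645; the given cells sum to 524, so (1,1) = 121.
Main diagonal needs 645; the known cells sum to 520, so (3,3) = 125.
Anti-diagonal needs 645; the known cells sum to 544, so (4,2) = 101.
The remaining cell in row 3 is (3,2) = 645 − 468 = 177.
From row 4, 645 − (101 + 169 + 137 + 85) gives (4,1) = 153.
Column 1: 121 + 109 + 153 + 97 + ? = 645, so (2,1) = 165.
Column 2 must total 645; the given cells sum to 500, so (5,2) = 145.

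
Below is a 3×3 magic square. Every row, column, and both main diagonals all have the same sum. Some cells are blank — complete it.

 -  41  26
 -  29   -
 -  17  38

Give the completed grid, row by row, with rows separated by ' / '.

Column 2 is already complete: 41 + 29 + 17 = 87, so that is the magic constant.
Using row 1: 41 + 26 + ? → (1,1) = 87 − 67 = 20.
Using row 3: 17 + 38 + ? → (3,1) = 87 − 55 = 32.
Column 1 needs 87; the known cells sum to 52, so (2,1) = 35.
Column 3: 26 + 38 + ? = 87, so (2,3) = 23.

20 41 26 / 35 29 23 / 32 17 38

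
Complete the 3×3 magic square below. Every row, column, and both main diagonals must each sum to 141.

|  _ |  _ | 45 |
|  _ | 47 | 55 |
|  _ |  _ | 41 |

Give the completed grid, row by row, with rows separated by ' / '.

The remaining cell in row 2 is (2,1) = 141 − 102 = 39.
Main diagonal must total 141; the given cells sum to 88, so (1,1) = 53.
Anti-diagonal needs 141; the known cells sum to 92, so (3,1) = 49.
From row 1, 141 − (53 + 45) gives (1,2) = 43.
Row 3: 49 + 41 + ? = 141, so (3,2) = 51.

53 43 45 / 39 47 55 / 49 51 41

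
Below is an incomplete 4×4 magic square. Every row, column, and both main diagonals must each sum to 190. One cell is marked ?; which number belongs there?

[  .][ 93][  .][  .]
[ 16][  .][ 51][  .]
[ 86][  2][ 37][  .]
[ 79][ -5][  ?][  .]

Row 3: 86 + 2 + 37 + ? = 190, so (3,4) = 65.
From column 1, 190 − (16 + 86 + 79) gives (1,1) = 9.
Column 2 must total 190; the given cells sum to 90, so (2,2) = 100.
Main diagonal: 9 + 100 + 37 + ? = 190, so (4,4) = 44.
Using anti-diagonal: 51 + 2 + 79 + ? → (1,4) = 190 − 132 = 58.
Row 1: 9 + 93 + 58 + ? = 190, so (1,3) = 30.
Row 2 must total 190; the given cells sum to 167, so (2,4) = 23.
Row 4 needs 190; the known cells sum to 118, so (4,3) = 72.

72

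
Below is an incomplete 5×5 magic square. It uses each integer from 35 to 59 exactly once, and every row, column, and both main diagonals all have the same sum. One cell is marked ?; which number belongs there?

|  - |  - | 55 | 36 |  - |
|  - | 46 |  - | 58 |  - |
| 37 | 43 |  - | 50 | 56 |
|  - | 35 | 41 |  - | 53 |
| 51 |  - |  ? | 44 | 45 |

The entries are 35 through 59, which sum to 1175, so each line sums to 1175/5 = 235.
The remaining cell in row 3 is (3,3) = 235 − 186 = 49.
Column 4 must total 235; the given cells sum to 188, so (4,4) = 47.
Main diagonal needs 235; the known cells sum to 187, so (1,1) = 48.
The remaining cell in anti-diagonal is (1,5) = 235 − 193 = 42.
Row 1 needs 235; the known cells sum to 181, so (1,2) = 54.
The remaining cell in row 4 is (4,1) = 235 − 176 = 59.
Column 1 must total 235; the given cells sum to 195, so (2,1) = 40.
Using column 2: 54 + 46 + 43 + 35 + ? → (5,2) = 235 − 178 = 57.
Column 5 must total 235; the given cells sum to 196, so (2,5) = 39.
Row 2 needs 235; the known cells sum to 183, so (2,3) = 52.
Row 5 must total 235; the given cells sum to 197, so (5,3) = 38.

38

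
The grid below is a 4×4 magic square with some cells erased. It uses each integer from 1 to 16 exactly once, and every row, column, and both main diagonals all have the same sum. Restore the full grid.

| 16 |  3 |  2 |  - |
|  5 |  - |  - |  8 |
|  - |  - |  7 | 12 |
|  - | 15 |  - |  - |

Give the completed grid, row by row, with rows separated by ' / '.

16 3 2 13 / 5 10 11 8 / 9 6 7 12 / 4 15 14 1

The entries are 1 through 16, which sum to 136, so each line sums to 136/4 = 34.
Row 1 needs 34; the known cells sum to 21, so (1,4) = 13.
Column 4 must total 34; the given cells sum to 33, so (4,4) = 1.
From main diagonal, 34 − (16 + 7 + 1) gives (2,2) = 10.
Using row 2: 5 + 10 + 8 + ? → (2,3) = 34 − 23 = 11.
Column 2: 3 + 10 + 15 + ? = 34, so (3,2) = 6.
Using column 3: 2 + 11 + 7 + ? → (4,3) = 34 − 20 = 14.
Anti-diagonal: 13 + 11 + 6 + ? = 34, so (4,1) = 4.
The remaining cell in row 3 is (3,1) = 34 − 25 = 9.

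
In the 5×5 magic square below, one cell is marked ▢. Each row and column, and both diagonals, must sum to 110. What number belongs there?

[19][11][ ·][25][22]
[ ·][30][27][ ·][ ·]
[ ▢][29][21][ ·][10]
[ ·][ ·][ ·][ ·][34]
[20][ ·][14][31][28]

32

Row 1 must total 110; the given cells sum to 77, so (1,3) = 33.
Row 5: 20 + 14 + 31 + 28 + ? = 110, so (5,2) = 17.
Using column 2: 11 + 30 + 29 + 17 + ? → (4,2) = 110 − 87 = 23.
Column 3 must total 110; the given cells sum to 95, so (4,3) = 15.
The remaining cell in column 5 is (2,5) = 110 − 94 = 16.
Main diagonal: 19 + 30 + 21 + 28 + ? = 110, so (4,4) = 12.
The remaining cell in anti-diagonal is (2,4) = 110 − 86 = 24.
Row 2 needs 110; the known cells sum to 97, so (2,1) = 13.
Using row 4: 23 + 15 + 12 + 34 + ? → (4,1) = 110 − 84 = 26.
Column 1: 19 + 13 + 26 + 20 + ? = 110, so (3,1) = 32.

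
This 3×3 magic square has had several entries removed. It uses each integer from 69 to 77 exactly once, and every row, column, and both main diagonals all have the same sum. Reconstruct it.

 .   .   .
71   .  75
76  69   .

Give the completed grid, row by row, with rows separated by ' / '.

72 77 70 / 71 73 75 / 76 69 74

The entries are 69 through 77, which sum to 657, so each line sums to 657/3 = 219.
Using row 2: 71 + 75 + ? → (2,2) = 219 − 146 = 73.
Row 3: 76 + 69 + ? = 219, so (3,3) = 74.
Column 1 needs 219; the known cells sum to 147, so (1,1) = 72.
The remaining cell in column 2 is (1,2) = 219 − 142 = 77.
Column 3 must total 219; the given cells sum to 149, so (1,3) = 70.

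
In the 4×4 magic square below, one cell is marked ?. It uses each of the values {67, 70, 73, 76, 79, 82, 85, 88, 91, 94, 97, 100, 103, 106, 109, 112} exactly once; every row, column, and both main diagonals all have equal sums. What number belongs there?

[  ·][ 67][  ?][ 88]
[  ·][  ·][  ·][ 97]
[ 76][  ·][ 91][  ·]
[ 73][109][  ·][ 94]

The 16 entries sum to 1432, so each line sums to 1432/4 = 358.
Row 4 needs 358; the known cells sum to 276, so (4,3) = 82.
Using column 4: 88 + 97 + 94 + ? → (3,4) = 358 − 279 = 79.
Row 3 needs 358; the known cells sum to 246, so (3,2) = 112.
Column 2 must total 358; the given cells sum to 288, so (2,2) = 70.
Main diagonal needs 358; the known cells sum to 255, so (1,1) = 103.
Using anti-diagonal: 88 + 112 + 73 + ? → (2,3) = 358 − 273 = 85.
Row 1 needs 358; the known cells sum to 258, so (1,3) = 100.

100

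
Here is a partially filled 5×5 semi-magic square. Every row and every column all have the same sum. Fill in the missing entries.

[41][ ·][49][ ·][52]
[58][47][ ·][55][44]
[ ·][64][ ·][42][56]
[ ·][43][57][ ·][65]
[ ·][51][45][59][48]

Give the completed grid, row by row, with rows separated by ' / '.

41 60 49 63 52 / 58 47 61 55 44 / 50 64 53 42 56 / 54 43 57 46 65 / 62 51 45 59 48

Column 5 is already complete: 52 + 44 + 56 + 65 + 48 = 265, so that is the magic constant.
Using row 2: 58 + 47 + 55 + 44 + ? → (2,3) = 265 − 204 = 61.
Row 5: 51 + 45 + 59 + 48 + ? = 265, so (5,1) = 62.
The remaining cell in column 2 is (1,2) = 265 − 205 = 60.
From column 3, 265 − (49 + 61 + 57 + 45) gives (3,3) = 53.
Row 1 needs 265; the known cells sum to 202, so (1,4) = 63.
Row 3 must total 265; the given cells sum to 215, so (3,1) = 50.
Using column 1: 41 + 58 + 50 + 62 + ? → (4,1) = 265 − 211 = 54.
Using column 4: 63 + 55 + 42 + 59 + ? → (4,4) = 265 − 219 = 46.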